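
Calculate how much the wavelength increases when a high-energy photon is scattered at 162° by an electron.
4.7339 pm

Using the Compton scattering formula:
Δλ = λ_C(1 - cos θ)

where λ_C = h/(m_e·c) ≈ 2.4263 pm is the Compton wavelength of an electron.

For θ = 162°:
cos(162°) = -0.9511
1 - cos(162°) = 1.9511

Δλ = 2.4263 × 1.9511
Δλ = 4.7339 pm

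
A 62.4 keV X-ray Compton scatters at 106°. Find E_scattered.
53.9898 keV

First convert energy to wavelength:
λ = hc/E, with hc ≈ 1239.842 keV·pm (i.e. 1239.842 eV·nm)

For E = 62.4 keV = 62400 eV:
λ = 1239.842 keV·pm / 62.4 keV
λ = 19.8693 pm

Calculate the Compton shift:
Δλ = λ_C(1 - cos(106°)) = 2.4263 × 1.2756
Δλ = 3.0951 pm

Final wavelength:
λ' = 19.8693 + 3.0951 = 22.9644 pm

Final energy:
E' = hc/λ' = 1239.842 / 22.9644 = 53.9898 keV

(Intermediate values are shown rounded; full precision is carried through to the final answer.)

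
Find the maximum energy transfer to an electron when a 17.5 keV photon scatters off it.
1.1218 keV

Maximum energy transfer occurs at θ = 180° (backscattering).

Initial photon: E₀ = 17.5 keV → λ₀ = 70.8481 pm

Maximum Compton shift (at 180°):
Δλ_max = 2λ_C = 2 × 2.4263 = 4.8526 pm

Final wavelength:
λ' = 70.8481 + 4.8526 = 75.7007 pm

Minimum photon energy (maximum energy to electron):
E'_min = hc/λ' = 16.3782 keV

Maximum electron kinetic energy:
K_max = E₀ - E'_min = 17.5000 - 16.3782 = 1.1218 keV

(Intermediate values are shown rounded; full precision is carried through to the final answer.)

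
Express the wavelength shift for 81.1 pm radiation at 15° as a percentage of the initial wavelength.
0.1019%

Calculate the Compton shift:
Δλ = λ_C(1 - cos(15°))
Δλ = 2.4263 × (1 - cos(15°))
Δλ = 2.4263 × 0.0341
Δλ = 0.0827 pm

Percentage change:
(Δλ/λ₀) × 100 = (0.0827/81.1) × 100
= 0.1019%

(Intermediate values are shown rounded; full precision is carried through to the final answer.)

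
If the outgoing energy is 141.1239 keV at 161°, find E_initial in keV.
305.0001 keV

Convert final energy to wavelength (hc ≈ 1239.842 keV·pm):
λ' = hc/E' = 1239.842 / 141.1239 = 8.7855 pm

Calculate the Compton shift:
Δλ = λ_C(1 - cos(161°))
Δλ = 2.4263 × (1 - cos(161°))
Δλ = 4.7204 pm

Initial wavelength:
λ = λ' - Δλ = 8.7855 - 4.7204 = 4.0651 pm

Initial energy:
E = hc/λ = 1239.842 / 4.0651 = 305.0001 keV

(Intermediate values are shown rounded; full precision is carried through to the final answer.)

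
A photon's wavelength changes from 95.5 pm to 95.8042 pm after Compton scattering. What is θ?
29.00°

First find the wavelength shift:
Δλ = λ' - λ = 95.8042 - 95.5 = 0.3042 pm

Using Δλ = λ_C(1 - cos θ), with λ_C = h/(m_e·c) ≈ 2.42631024 pm:
cos θ = 1 - Δλ/λ_C
cos θ = 1 - 0.3042/2.42631024
cos θ = 0.874624

θ = arccos(0.874624)
θ = 29.00°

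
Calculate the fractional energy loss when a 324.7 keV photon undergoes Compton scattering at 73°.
0.3102 (or 31.02%)

Calculate initial and final photon energies:

Initial: E₀ = 324.7 keV → λ₀ = 3.8184 pm
Compton shift: Δλ = 1.7169 pm
Final wavelength: λ' = 5.5353 pm
Final energy: E' = 223.9862 keV

Fractional energy loss:
(E₀ - E')/E₀ = (324.7000 - 223.9862)/324.7000
= 100.7138/324.7000
= 0.3102
= 31.02%

(Intermediate values are shown rounded; full precision is carried through to the final answer.)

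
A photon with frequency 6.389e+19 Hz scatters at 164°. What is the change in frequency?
3.217e+19 Hz (decrease)

Convert frequency to wavelength (c = 299792458 m/s):
λ₀ = c/f₀ = 299792458/6.389e+19 = 4.6923221e-12 m = 4.6923 pm

Calculate Compton shift:
Δλ = λ_C(1 - cos(164°)) = 4.7586 pm

Final wavelength:
λ' = λ₀ + Δλ = 4.6923 + 4.7586 = 9.4510 pm

Final frequency:
f' = c/λ' = 299792458/9.4509514e-12 = 3.1720876e+19 Hz

Frequency shift (decrease):
Δf = f₀ - f' = 6.389e+19 - 3.1720876e+19 = 3.217e+19 Hz

(Intermediate values are shown rounded; full precision is carried through to the final answer.)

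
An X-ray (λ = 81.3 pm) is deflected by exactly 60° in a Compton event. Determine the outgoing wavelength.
82.5132 pm

Using the Compton formula: λ' = λ + λ_C(1 − cos θ)

For θ = 60°, cos θ = 1/2 (exact) = 0.5000, so:
1 − cos 60° = 1 − (1/2) = 0.5000

Δλ = λ_C × 0.5000 = 2.4263 × 0.5000 = 1.2132 pm

λ' = 81.3 + 1.2132 = 82.5132 pm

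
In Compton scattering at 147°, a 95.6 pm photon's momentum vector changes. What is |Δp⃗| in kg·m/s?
1.2995e-23 kg·m/s

Photon momentum magnitude is p = h/λ.

Initial momentum:
p₀ = h/λ = 6.6261e-34/9.5600e-11 = 6.9310e-24 kg·m/s

After scattering:
λ' = λ + Δλ = 95.6 + 4.4612 = 100.0612 pm
p' = h/λ' = 6.6261e-34/1.0006e-10 = 6.6220e-24 kg·m/s

Momentum is a vector; the scattered photon's direction makes angle θ = 147° with the incident direction. The magnitude of the vector change Δp⃗ = p⃗₀ − p⃗' is found from the law of cosines:
|Δp⃗|² = p₀² + p'² − 2p₀p'cos θ
|Δp⃗|² = (6.9310e-24)² + (6.6220e-24)² − 2·6.9310e-24·6.6220e-24·cos(147°)
|Δp⃗| = 1.2995e-23 kg·m/s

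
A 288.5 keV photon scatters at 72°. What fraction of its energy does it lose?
0.2806 (or 28.06%)

Calculate initial and final photon energies:

Initial: E₀ = 288.5 keV → λ₀ = 4.2975 pm
Compton shift: Δλ = 1.6765 pm
Final wavelength: λ' = 5.9741 pm
Final energy: E' = 207.5367 keV

Fractional energy loss:
(E₀ - E')/E₀ = (288.5000 - 207.5367)/288.5000
= 80.9633/288.5000
= 0.2806
= 28.06%

(Intermediate values are shown rounded; full precision is carried through to the final answer.)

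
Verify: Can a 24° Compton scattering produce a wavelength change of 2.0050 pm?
No, inconsistent

Calculate the expected shift for θ = 24°:

Δλ_expected = λ_C(1 - cos(24°))
Δλ_expected = 2.4263 × (1 - cos(24°))
Δλ_expected = 2.4263 × 0.0865
Δλ_expected = 0.2098 pm

Given shift: 2.0050 pm
Expected shift: 0.2098 pm
Difference: 1.7952 pm

The values do not match. The given shift corresponds to θ ≈ 80.0°, not 24°.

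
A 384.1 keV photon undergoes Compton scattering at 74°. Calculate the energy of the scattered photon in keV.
248.6924 keV

First convert energy to wavelength:
λ = hc/E, with hc ≈ 1239.842 keV·pm (i.e. 1239.842 eV·nm)

For E = 384.1 keV = 384100 eV:
λ = 1239.842 keV·pm / 384.1 keV
λ = 3.2279 pm

Calculate the Compton shift:
Δλ = λ_C(1 - cos(74°)) = 2.4263 × 0.7244
Δλ = 1.7575 pm

Final wavelength:
λ' = 3.2279 + 1.7575 = 4.9854 pm

Final energy:
E' = hc/λ' = 1239.842 / 4.9854 = 248.6924 keV

(Intermediate values are shown rounded; full precision is carried through to the final answer.)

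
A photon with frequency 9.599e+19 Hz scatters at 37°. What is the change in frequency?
1.298e+19 Hz (decrease)

Convert frequency to wavelength (c = 299792458 m/s):
λ₀ = c/f₀ = 299792458/9.599e+19 = 3.1231634e-12 m = 3.1232 pm

Calculate Compton shift:
Δλ = λ_C(1 - cos(37°)) = 0.4886 pm

Final wavelength:
λ' = λ₀ + Δλ = 3.1232 + 0.4886 = 3.6117 pm

Final frequency:
f' = c/λ' = 299792458/3.6117362e-12 = 8.3005083e+19 Hz

Frequency shift (decrease):
Δf = f₀ - f' = 9.599e+19 - 8.3005083e+19 = 1.298e+19 Hz

(Intermediate values are shown rounded; full precision is carried through to the final answer.)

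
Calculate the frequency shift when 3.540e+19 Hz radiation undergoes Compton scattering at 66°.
5.143e+18 Hz (decrease)

Convert frequency to wavelength (c = 299792458 m/s):
λ₀ = c/f₀ = 299792458/3.540e+19 = 8.4687135e-12 m = 8.4687 pm

Calculate Compton shift:
Δλ = λ_C(1 - cos(66°)) = 1.4394 pm

Final wavelength:
λ' = λ₀ + Δλ = 8.4687 + 1.4394 = 9.9082 pm

Final frequency:
f' = c/λ' = 299792458/9.9081545e-12 = 3.0257144e+19 Hz

Frequency shift (decrease):
Δf = f₀ - f' = 3.540e+19 - 3.0257144e+19 = 5.143e+18 Hz

(Intermediate values are shown rounded; full precision is carried through to the final answer.)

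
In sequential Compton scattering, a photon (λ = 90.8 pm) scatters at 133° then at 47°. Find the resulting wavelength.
95.6526 pm

Apply Compton shift twice:

First scattering at θ₁ = 133°:
Δλ₁ = λ_C(1 - cos(133°))
Δλ₁ = 2.4263 × 1.6820
Δλ₁ = 4.0810 pm

After first scattering:
λ₁ = 90.8 + 4.0810 = 94.8810 pm

Second scattering at θ₂ = 47°:
Δλ₂ = λ_C(1 - cos(47°))
Δλ₂ = 2.4263 × 0.3180
Δλ₂ = 0.7716 pm

Final wavelength:
λ₂ = 94.8810 + 0.7716 = 95.6526 pm

Total shift: Δλ_total = 4.0810 + 0.7716 = 4.8526 pm

(Intermediate values are shown rounded; full precision is carried through to the final answer.)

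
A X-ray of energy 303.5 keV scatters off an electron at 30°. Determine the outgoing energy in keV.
281.1299 keV

First convert energy to wavelength:
λ = hc/E, with hc ≈ 1239.842 keV·pm (i.e. 1239.842 eV·nm)

For E = 303.5 keV = 303500 eV:
λ = 1239.842 keV·pm / 303.5 keV
λ = 4.0851 pm

Calculate the Compton shift:
Δλ = λ_C(1 - cos(30°)) = 2.4263 × 0.1340
Δλ = 0.3251 pm

Final wavelength:
λ' = 4.0851 + 0.3251 = 4.4102 pm

Final energy:
E' = hc/λ' = 1239.842 / 4.4102 = 281.1299 keV

(Intermediate values are shown rounded; full precision is carried through to the final answer.)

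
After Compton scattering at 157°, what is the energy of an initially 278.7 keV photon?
136.1207 keV

First convert energy to wavelength:
λ = hc/E, with hc ≈ 1239.842 keV·pm (i.e. 1239.842 eV·nm)

For E = 278.7 keV = 278700 eV:
λ = 1239.842 keV·pm / 278.7 keV
λ = 4.4487 pm

Calculate the Compton shift:
Δλ = λ_C(1 - cos(157°)) = 2.4263 × 1.9205
Δλ = 4.6597 pm

Final wavelength:
λ' = 4.4487 + 4.6597 = 9.1084 pm

Final energy:
E' = hc/λ' = 1239.842 / 9.1084 = 136.1207 keV

(Intermediate values are shown rounded; full precision is carried through to the final answer.)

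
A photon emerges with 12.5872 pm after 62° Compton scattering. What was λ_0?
11.3000 pm

From λ' = λ + Δλ, we have λ = λ' - Δλ

First calculate the Compton shift:
Δλ = λ_C(1 - cos θ)
Δλ = 2.4263 × (1 - cos(62°))
Δλ = 2.4263 × 0.5305
Δλ = 1.2872 pm

Initial wavelength:
λ = λ' - Δλ
λ = 12.5872 - 1.2872
λ = 11.3000 pm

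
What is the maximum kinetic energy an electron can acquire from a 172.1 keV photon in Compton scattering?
69.2667 keV

Maximum energy transfer occurs at θ = 180° (backscattering).

Initial photon: E₀ = 172.1 keV → λ₀ = 7.2042 pm

Maximum Compton shift (at 180°):
Δλ_max = 2λ_C = 2 × 2.4263 = 4.8526 pm

Final wavelength:
λ' = 7.2042 + 4.8526 = 12.0568 pm

Minimum photon energy (maximum energy to electron):
E'_min = hc/λ' = 102.8333 keV

Maximum electron kinetic energy:
K_max = E₀ - E'_min = 172.1000 - 102.8333 = 69.2667 keV

(Intermediate values are shown rounded; full precision is carried through to the final answer.)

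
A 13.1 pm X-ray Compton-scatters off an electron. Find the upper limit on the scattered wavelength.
17.9526 pm (at θ = 180°)

The Compton shift is Δλ = λ_C(1 − cos θ).

Since cos θ ranges from −1 to 1, the factor (1 − cos θ) ranges from 0 to 2; the maximum shift occurs at θ = 180° (backscattering):
Δλ_max = 2λ_C = 2 × 2.4263 pm = 4.8526 pm

Maximum scattered wavelength:
λ'_max = λ₀ + Δλ_max = 13.1 + 4.8526 = 17.9526 pm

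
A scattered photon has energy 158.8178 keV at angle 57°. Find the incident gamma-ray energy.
185.0000 keV

Convert final energy to wavelength (hc ≈ 1239.842 keV·pm):
λ' = hc/E' = 1239.842 / 158.8178 = 7.8067 pm

Calculate the Compton shift:
Δλ = λ_C(1 - cos(57°))
Δλ = 2.4263 × (1 - cos(57°))
Δλ = 1.1048 pm

Initial wavelength:
λ = λ' - Δλ = 7.8067 - 1.1048 = 6.7018 pm

Initial energy:
E = hc/λ = 1239.842 / 6.7018 = 185.0000 keV

(Intermediate values are shown rounded; full precision is carried through to the final answer.)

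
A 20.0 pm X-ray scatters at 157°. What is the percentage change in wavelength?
23.2987%

Calculate the Compton shift:
Δλ = λ_C(1 - cos(157°))
Δλ = 2.4263 × (1 - cos(157°))
Δλ = 2.4263 × 1.9205
Δλ = 4.6597 pm

Percentage change:
(Δλ/λ₀) × 100 = (4.6597/20.0) × 100
= 23.2987%

(Intermediate values are shown rounded; full precision is carried through to the final answer.)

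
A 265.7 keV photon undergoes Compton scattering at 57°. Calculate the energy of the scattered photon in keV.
214.8337 keV

First convert energy to wavelength:
λ = hc/E, with hc ≈ 1239.842 keV·pm (i.e. 1239.842 eV·nm)

For E = 265.7 keV = 265700 eV:
λ = 1239.842 keV·pm / 265.7 keV
λ = 4.6663 pm

Calculate the Compton shift:
Δλ = λ_C(1 - cos(57°)) = 2.4263 × 0.4554
Δλ = 1.1048 pm

Final wavelength:
λ' = 4.6663 + 1.1048 = 5.7712 pm

Final energy:
E' = hc/λ' = 1239.842 / 5.7712 = 214.8337 keV

(Intermediate values are shown rounded; full precision is carried through to the final answer.)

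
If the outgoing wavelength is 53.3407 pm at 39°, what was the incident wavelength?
52.8000 pm

From λ' = λ + Δλ, we have λ = λ' - Δλ

First calculate the Compton shift:
Δλ = λ_C(1 - cos θ)
Δλ = 2.4263 × (1 - cos(39°))
Δλ = 2.4263 × 0.2229
Δλ = 0.5407 pm

Initial wavelength:
λ = λ' - Δλ
λ = 53.3407 - 0.5407
λ = 52.8000 pm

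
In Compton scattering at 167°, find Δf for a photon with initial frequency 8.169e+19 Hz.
4.625e+19 Hz (decrease)

Convert frequency to wavelength (c = 299792458 m/s):
λ₀ = c/f₀ = 299792458/8.169e+19 = 3.6698795e-12 m = 3.6699 pm

Calculate Compton shift:
Δλ = λ_C(1 - cos(167°)) = 4.7904 pm

Final wavelength:
λ' = λ₀ + Δλ = 3.6699 + 4.7904 = 8.4603 pm

Final frequency:
f' = c/λ' = 299792458/8.4603138e-12 = 3.5435146e+19 Hz

Frequency shift (decrease):
Δf = f₀ - f' = 8.169e+19 - 3.5435146e+19 = 4.625e+19 Hz

(Intermediate values are shown rounded; full precision is carried through to the final answer.)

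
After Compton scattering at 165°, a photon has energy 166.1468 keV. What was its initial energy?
460.5000 keV

Convert final energy to wavelength (hc ≈ 1239.842 keV·pm):
λ' = hc/E' = 1239.842 / 166.1468 = 7.4623 pm

Calculate the Compton shift:
Δλ = λ_C(1 - cos(165°))
Δλ = 2.4263 × (1 - cos(165°))
Δλ = 4.7699 pm

Initial wavelength:
λ = λ' - Δλ = 7.4623 - 4.7699 = 2.6924 pm

Initial energy:
E = hc/λ = 1239.842 / 2.6924 = 460.5000 keV

(Intermediate values are shown rounded; full precision is carried through to the final answer.)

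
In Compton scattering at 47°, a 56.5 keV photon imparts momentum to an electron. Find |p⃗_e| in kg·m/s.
2.3690e-23 kg·m/s

The electron is initially at rest, so by conservation of momentum:
p⃗_e = p⃗₀ − p⃗'  (incident photon momentum minus scattered photon momentum)

Photon momentum magnitudes (p = h/λ = E/c):
λ₀ = hc/E₀ = 21.9441 pm → p₀ = h/λ₀ = 3.0195e-23 kg·m/s
Δλ = λ_C(1 − cos 47°) = 0.7716 pm
λ' = 22.7157 pm → p' = h/λ' = 2.9170e-23 kg·m/s

The scattered photon makes angle θ = 47° with the incident direction, so by the law of cosines:
|p⃗_e|² = p₀² + p'² − 2p₀p'cos θ
|p⃗_e|² = (3.0195e-23)² + (2.9170e-23)² − 2·3.0195e-23·2.9170e-23·cos(47°)
|p⃗_e| = 2.3690e-23 kg·m/s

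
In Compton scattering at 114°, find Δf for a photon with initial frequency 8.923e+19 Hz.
4.497e+19 Hz (decrease)

Convert frequency to wavelength (c = 299792458 m/s):
λ₀ = c/f₀ = 299792458/8.923e+19 = 3.3597720e-12 m = 3.3598 pm

Calculate Compton shift:
Δλ = λ_C(1 - cos(114°)) = 3.4132 pm

Final wavelength:
λ' = λ₀ + Δλ = 3.3598 + 3.4132 = 6.7730 pm

Final frequency:
f' = c/λ' = 299792458/6.7729515e-12 = 4.4263193e+19 Hz

Frequency shift (decrease):
Δf = f₀ - f' = 8.923e+19 - 4.4263193e+19 = 4.497e+19 Hz

(Intermediate values are shown rounded; full precision is carried through to the final answer.)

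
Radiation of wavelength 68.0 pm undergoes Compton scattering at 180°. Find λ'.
72.8526 pm

Using the Compton formula: λ' = λ + λ_C(1 − cos θ)

For θ = 180°, cos θ = -1 (exact) = -1.0000, so:
1 − cos 180° = 1 − (-1) = 2.0000

Δλ = λ_C × 2.0000 = 2.4263 × 2.0000 = 4.8526 pm

λ' = 68.0 + 4.8526 = 72.8526 pm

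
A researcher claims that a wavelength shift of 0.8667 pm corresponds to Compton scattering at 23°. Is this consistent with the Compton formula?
No, inconsistent

Calculate the expected shift for θ = 23°:

Δλ_expected = λ_C(1 - cos(23°))
Δλ_expected = 2.4263 × (1 - cos(23°))
Δλ_expected = 2.4263 × 0.0795
Δλ_expected = 0.1929 pm

Given shift: 0.8667 pm
Expected shift: 0.1929 pm
Difference: 0.6738 pm

The values do not match. The given shift corresponds to θ ≈ 50.0°, not 23°.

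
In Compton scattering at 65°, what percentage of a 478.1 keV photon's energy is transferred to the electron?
0.3507 (or 35.07%)

Calculate initial and final photon energies:

Initial: E₀ = 478.1 keV → λ₀ = 2.5933 pm
Compton shift: Δλ = 1.4009 pm
Final wavelength: λ' = 3.9942 pm
Final energy: E' = 310.4124 keV

Fractional energy loss:
(E₀ - E')/E₀ = (478.1000 - 310.4124)/478.1000
= 167.6876/478.1000
= 0.3507
= 35.07%

(Intermediate values are shown rounded; full precision is carried through to the final answer.)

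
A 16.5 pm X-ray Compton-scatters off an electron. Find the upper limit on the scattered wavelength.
21.3526 pm (at θ = 180°)

The Compton shift is Δλ = λ_C(1 − cos θ).

Since cos θ ranges from −1 to 1, the factor (1 − cos θ) ranges from 0 to 2; the maximum shift occurs at θ = 180° (backscattering):
Δλ_max = 2λ_C = 2 × 2.4263 pm = 4.8526 pm

Maximum scattered wavelength:
λ'_max = λ₀ + Δλ_max = 16.5 + 4.8526 = 21.3526 pm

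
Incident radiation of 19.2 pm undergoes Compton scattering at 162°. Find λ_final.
23.9339 pm

Using the Compton scattering formula:
λ' = λ + Δλ = λ + λ_C(1 - cos θ)

Given:
- Initial wavelength λ = 19.2 pm
- Scattering angle θ = 162°
- Compton wavelength λ_C ≈ 2.4263 pm

Calculate the shift:
Δλ = 2.4263 × (1 - cos(162°))
Δλ = 2.4263 × 1.9511
Δλ = 4.7339 pm

Final wavelength:
λ' = 19.2 + 4.7339 = 23.9339 pm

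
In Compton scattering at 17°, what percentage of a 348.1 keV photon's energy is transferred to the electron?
0.0289 (or 2.89%)

Calculate initial and final photon energies:

Initial: E₀ = 348.1 keV → λ₀ = 3.5617 pm
Compton shift: Δλ = 0.1060 pm
Final wavelength: λ' = 3.6678 pm
Final energy: E' = 338.0380 keV

Fractional energy loss:
(E₀ - E')/E₀ = (348.1000 - 338.0380)/348.1000
= 10.0620/348.1000
= 0.0289
= 2.89%

(Intermediate values are shown rounded; full precision is carried through to the final answer.)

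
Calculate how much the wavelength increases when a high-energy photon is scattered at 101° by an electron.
2.8893 pm

Using the Compton scattering formula:
Δλ = λ_C(1 - cos θ)

where λ_C = h/(m_e·c) ≈ 2.4263 pm is the Compton wavelength of an electron.

For θ = 101°:
cos(101°) = -0.1908
1 - cos(101°) = 1.1908

Δλ = 2.4263 × 1.1908
Δλ = 2.8893 pm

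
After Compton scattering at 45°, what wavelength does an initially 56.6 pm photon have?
57.3106 pm

Using the Compton formula: λ' = λ + λ_C(1 − cos θ)

For θ = 45°, cos θ = √2/2 (exact) ≈ 0.7071, so:
1 − cos 45° = 1 − (√2/2) ≈ 0.2929

Δλ = λ_C × 0.2929 = 2.4263 × 0.2929 = 0.7106 pm

λ' = 56.6 + 0.7106 = 57.3106 pm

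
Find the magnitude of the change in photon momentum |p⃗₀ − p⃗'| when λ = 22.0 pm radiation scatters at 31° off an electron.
1.5979e-23 kg·m/s

Photon momentum magnitude is p = h/λ.

Initial momentum:
p₀ = h/λ = 6.6261e-34/2.2000e-11 = 3.0119e-23 kg·m/s

After scattering:
λ' = λ + Δλ = 22.0 + 0.3466 = 22.3466 pm
p' = h/λ' = 6.6261e-34/2.2347e-11 = 2.9651e-23 kg·m/s

Momentum is a vector; the scattered photon's direction makes angle θ = 31° with the incident direction. The magnitude of the vector change Δp⃗ = p⃗₀ − p⃗' is found from the law of cosines:
|Δp⃗|² = p₀² + p'² − 2p₀p'cos θ
|Δp⃗|² = (3.0119e-23)² + (2.9651e-23)² − 2·3.0119e-23·2.9651e-23·cos(31°)
|Δp⃗| = 1.5979e-23 kg·m/s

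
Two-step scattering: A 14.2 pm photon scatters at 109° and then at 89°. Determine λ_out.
19.8002 pm

Apply Compton shift twice:

First scattering at θ₁ = 109°:
Δλ₁ = λ_C(1 - cos(109°))
Δλ₁ = 2.4263 × 1.3256
Δλ₁ = 3.2162 pm

After first scattering:
λ₁ = 14.2 + 3.2162 = 17.4162 pm

Second scattering at θ₂ = 89°:
Δλ₂ = λ_C(1 - cos(89°))
Δλ₂ = 2.4263 × 0.9825
Δλ₂ = 2.3840 pm

Final wavelength:
λ₂ = 17.4162 + 2.3840 = 19.8002 pm

Total shift: Δλ_total = 3.2162 + 2.3840 = 5.6002 pm

(Intermediate values are shown rounded; full precision is carried through to the final answer.)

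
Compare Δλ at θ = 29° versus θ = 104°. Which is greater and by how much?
104° produces the larger shift by a factor of 9.905

Calculate both shifts using Δλ = λ_C(1 - cos θ):

For θ₁ = 29°:
Δλ₁ = 2.4263 × (1 - cos(29°))
Δλ₁ = 2.4263 × 0.1254
Δλ₁ = 0.3042 pm

For θ₂ = 104°:
Δλ₂ = 2.4263 × (1 - cos(104°))
Δλ₂ = 2.4263 × 1.2419
Δλ₂ = 3.0133 pm

The 104° angle produces the larger shift.
Ratio: 3.0133/0.3042 = 9.905

(Intermediate values are shown rounded; full precision is carried through to the final answer.)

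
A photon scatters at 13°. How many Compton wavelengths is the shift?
0.0256 λ_C

The Compton shift formula is:
Δλ = λ_C(1 - cos θ)

Dividing both sides by λ_C:
Δλ/λ_C = 1 - cos θ

For θ = 13°:
Δλ/λ_C = 1 - cos(13°)
Δλ/λ_C = 1 - 0.9744
Δλ/λ_C = 0.0256

This means the shift is 0.0256 × λ_C = 0.0622 pm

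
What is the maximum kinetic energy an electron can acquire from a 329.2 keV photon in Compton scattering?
185.3476 keV

Maximum energy transfer occurs at θ = 180° (backscattering).

Initial photon: E₀ = 329.2 keV → λ₀ = 3.7662 pm

Maximum Compton shift (at 180°):
Δλ_max = 2λ_C = 2 × 2.4263 = 4.8526 pm

Final wavelength:
λ' = 3.7662 + 4.8526 = 8.6188 pm

Minimum photon energy (maximum energy to electron):
E'_min = hc/λ' = 143.8524 keV

Maximum electron kinetic energy:
K_max = E₀ - E'_min = 329.2000 - 143.8524 = 185.3476 keV

(Intermediate values are shown rounded; full precision is carried through to the final answer.)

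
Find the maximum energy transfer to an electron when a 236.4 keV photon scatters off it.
113.6105 keV

Maximum energy transfer occurs at θ = 180° (backscattering).

Initial photon: E₀ = 236.4 keV → λ₀ = 5.2447 pm

Maximum Compton shift (at 180°):
Δλ_max = 2λ_C = 2 × 2.4263 = 4.8526 pm

Final wavelength:
λ' = 5.2447 + 4.8526 = 10.0973 pm

Minimum photon energy (maximum energy to electron):
E'_min = hc/λ' = 122.7895 keV

Maximum electron kinetic energy:
K_max = E₀ - E'_min = 236.4000 - 122.7895 = 113.6105 keV

(Intermediate values are shown rounded; full precision is carried through to the final answer.)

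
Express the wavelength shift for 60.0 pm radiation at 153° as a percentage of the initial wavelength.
7.6469%

Calculate the Compton shift:
Δλ = λ_C(1 - cos(153°))
Δλ = 2.4263 × (1 - cos(153°))
Δλ = 2.4263 × 1.8910
Δλ = 4.5882 pm

Percentage change:
(Δλ/λ₀) × 100 = (4.5882/60.0) × 100
= 7.6469%

(Intermediate values are shown rounded; full precision is carried through to the final answer.)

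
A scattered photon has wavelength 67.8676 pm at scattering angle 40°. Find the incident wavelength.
67.3000 pm

From λ' = λ + Δλ, we have λ = λ' - Δλ

First calculate the Compton shift:
Δλ = λ_C(1 - cos θ)
Δλ = 2.4263 × (1 - cos(40°))
Δλ = 2.4263 × 0.2340
Δλ = 0.5676 pm

Initial wavelength:
λ = λ' - Δλ
λ = 67.8676 - 0.5676
λ = 67.3000 pm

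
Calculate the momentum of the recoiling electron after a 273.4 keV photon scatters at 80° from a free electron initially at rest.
1.6271e-22 kg·m/s

The electron is initially at rest, so by conservation of momentum:
p⃗_e = p⃗₀ − p⃗'  (incident photon momentum minus scattered photon momentum)

Photon momentum magnitudes (p = h/λ = E/c):
λ₀ = hc/E₀ = 4.5349 pm → p₀ = h/λ₀ = 1.4611e-22 kg·m/s
Δλ = λ_C(1 − cos 80°) = 2.0050 pm
λ' = 6.5399 pm → p' = h/λ' = 1.0132e-22 kg·m/s

The scattered photon makes angle θ = 80° with the incident direction, so by the law of cosines:
|p⃗_e|² = p₀² + p'² − 2p₀p'cos θ
|p⃗_e|² = (1.4611e-22)² + (1.0132e-22)² − 2·1.4611e-22·1.0132e-22·cos(80°)
|p⃗_e| = 1.6271e-22 kg·m/s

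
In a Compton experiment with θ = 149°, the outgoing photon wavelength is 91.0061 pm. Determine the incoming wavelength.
86.5000 pm

From λ' = λ + Δλ, we have λ = λ' - Δλ

First calculate the Compton shift:
Δλ = λ_C(1 - cos θ)
Δλ = 2.4263 × (1 - cos(149°))
Δλ = 2.4263 × 1.8572
Δλ = 4.5061 pm

Initial wavelength:
λ = λ' - Δλ
λ = 91.0061 - 4.5061
λ = 86.5000 pm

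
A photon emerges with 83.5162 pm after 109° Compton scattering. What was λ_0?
80.3000 pm

From λ' = λ + Δλ, we have λ = λ' - Δλ

First calculate the Compton shift:
Δλ = λ_C(1 - cos θ)
Δλ = 2.4263 × (1 - cos(109°))
Δλ = 2.4263 × 1.3256
Δλ = 3.2162 pm

Initial wavelength:
λ = λ' - Δλ
λ = 83.5162 - 3.2162
λ = 80.3000 pm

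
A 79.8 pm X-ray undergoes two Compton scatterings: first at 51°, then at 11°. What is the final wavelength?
80.7440 pm

Apply Compton shift twice:

First scattering at θ₁ = 51°:
Δλ₁ = λ_C(1 - cos(51°))
Δλ₁ = 2.4263 × 0.3707
Δλ₁ = 0.8994 pm

After first scattering:
λ₁ = 79.8 + 0.8994 = 80.6994 pm

Second scattering at θ₂ = 11°:
Δλ₂ = λ_C(1 - cos(11°))
Δλ₂ = 2.4263 × 0.0184
Δλ₂ = 0.0446 pm

Final wavelength:
λ₂ = 80.6994 + 0.0446 = 80.7440 pm

Total shift: Δλ_total = 0.8994 + 0.0446 = 0.9440 pm

(Intermediate values are shown rounded; full precision is carried through to the final answer.)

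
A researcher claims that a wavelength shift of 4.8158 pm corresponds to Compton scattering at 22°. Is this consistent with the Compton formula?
No, inconsistent

Calculate the expected shift for θ = 22°:

Δλ_expected = λ_C(1 - cos(22°))
Δλ_expected = 2.4263 × (1 - cos(22°))
Δλ_expected = 2.4263 × 0.0728
Δλ_expected = 0.1767 pm

Given shift: 4.8158 pm
Expected shift: 0.1767 pm
Difference: 4.6391 pm

The values do not match. The given shift corresponds to θ ≈ 170.0°, not 22°.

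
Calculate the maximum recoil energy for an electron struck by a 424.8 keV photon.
265.2582 keV

Maximum energy transfer occurs at θ = 180° (backscattering).

Initial photon: E₀ = 424.8 keV → λ₀ = 2.9186 pm

Maximum Compton shift (at 180°):
Δλ_max = 2λ_C = 2 × 2.4263 = 4.8526 pm

Final wavelength:
λ' = 2.9186 + 4.8526 = 7.7713 pm

Minimum photon energy (maximum energy to electron):
E'_min = hc/λ' = 159.5418 keV

Maximum electron kinetic energy:
K_max = E₀ - E'_min = 424.8000 - 159.5418 = 265.2582 keV

(Intermediate values are shown rounded; full precision is carried through to the final answer.)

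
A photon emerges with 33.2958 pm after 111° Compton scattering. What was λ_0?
30.0000 pm

From λ' = λ + Δλ, we have λ = λ' - Δλ

First calculate the Compton shift:
Δλ = λ_C(1 - cos θ)
Δλ = 2.4263 × (1 - cos(111°))
Δλ = 2.4263 × 1.3584
Δλ = 3.2958 pm

Initial wavelength:
λ = λ' - Δλ
λ = 33.2958 - 3.2958
λ = 30.0000 pm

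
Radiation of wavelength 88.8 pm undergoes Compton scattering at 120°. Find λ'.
92.4395 pm

Using the Compton formula: λ' = λ + λ_C(1 − cos θ)

For θ = 120°, cos θ = -1/2 (exact) = -0.5000, so:
1 − cos 120° = 1 − (-1/2) = 1.5000

Δλ = λ_C × 1.5000 = 2.4263 × 1.5000 = 3.6395 pm

λ' = 88.8 + 3.6395 = 92.4395 pm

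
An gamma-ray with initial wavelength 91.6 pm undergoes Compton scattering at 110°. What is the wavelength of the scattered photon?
94.8562 pm

Using the Compton scattering formula:
λ' = λ + Δλ = λ + λ_C(1 - cos θ)

Given:
- Initial wavelength λ = 91.6 pm
- Scattering angle θ = 110°
- Compton wavelength λ_C ≈ 2.4263 pm

Calculate the shift:
Δλ = 2.4263 × (1 - cos(110°))
Δλ = 2.4263 × 1.3420
Δλ = 3.2562 pm

Final wavelength:
λ' = 91.6 + 3.2562 = 94.8562 pm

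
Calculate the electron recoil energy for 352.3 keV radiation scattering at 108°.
167.1207 keV

By energy conservation: K_e = E_initial - E_final

First find the scattered photon energy:
Initial wavelength: λ = hc/E = 3.5193 pm
Compton shift: Δλ = λ_C(1 - cos(108°)) = 3.1761 pm
Final wavelength: λ' = 3.5193 + 3.1761 = 6.6954 pm
Final photon energy: E' = hc/λ' = 185.1793 keV

Electron kinetic energy:
K_e = E - E' = 352.3000 - 185.1793 = 167.1207 keV

(Intermediate values are shown rounded; full precision is carried through to the final answer.)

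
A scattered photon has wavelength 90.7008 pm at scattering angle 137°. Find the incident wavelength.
86.5000 pm

From λ' = λ + Δλ, we have λ = λ' - Δλ

First calculate the Compton shift:
Δλ = λ_C(1 - cos θ)
Δλ = 2.4263 × (1 - cos(137°))
Δλ = 2.4263 × 1.7314
Δλ = 4.2008 pm

Initial wavelength:
λ = λ' - Δλ
λ = 90.7008 - 4.2008
λ = 86.5000 pm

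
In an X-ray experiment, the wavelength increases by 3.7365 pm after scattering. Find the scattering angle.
122.68°

From the Compton formula Δλ = λ_C(1 - cos θ), we can solve for θ:

cos θ = 1 - Δλ/λ_C

Given:
- Δλ = 3.7365 pm
- λ_C = h/(m_e·c) ≈ 2.42631024 pm

cos θ = 1 - 3.7365/2.42631024
cos θ = 1 - 1.539993
cos θ = -0.539993

θ = arccos(-0.539993)
θ = 122.68°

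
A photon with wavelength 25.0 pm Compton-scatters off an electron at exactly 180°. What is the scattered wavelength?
29.8526 pm

Using the Compton formula: λ' = λ + λ_C(1 − cos θ)

For θ = 180°, cos θ = -1 (exact) = -1.0000, so:
1 − cos 180° = 1 − (-1) = 2.0000

Δλ = λ_C × 2.0000 = 2.4263 × 2.0000 = 4.8526 pm

λ' = 25.0 + 4.8526 = 29.8526 pm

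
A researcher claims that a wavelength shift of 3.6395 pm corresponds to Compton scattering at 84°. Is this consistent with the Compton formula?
No, inconsistent

Calculate the expected shift for θ = 84°:

Δλ_expected = λ_C(1 - cos(84°))
Δλ_expected = 2.4263 × (1 - cos(84°))
Δλ_expected = 2.4263 × 0.8955
Δλ_expected = 2.1727 pm

Given shift: 3.6395 pm
Expected shift: 2.1727 pm
Difference: 1.4668 pm

The values do not match. The given shift corresponds to θ ≈ 120.0°, not 84°.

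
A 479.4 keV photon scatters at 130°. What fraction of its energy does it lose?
0.6065 (or 60.65%)

Calculate initial and final photon energies:

Initial: E₀ = 479.4 keV → λ₀ = 2.5862 pm
Compton shift: Δλ = 3.9859 pm
Final wavelength: λ' = 6.5721 pm
Final energy: E' = 188.6509 keV

Fractional energy loss:
(E₀ - E')/E₀ = (479.4000 - 188.6509)/479.4000
= 290.7491/479.4000
= 0.6065
= 60.65%

(Intermediate values are shown rounded; full precision is carried through to the final answer.)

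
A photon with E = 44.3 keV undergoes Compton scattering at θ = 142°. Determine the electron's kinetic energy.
5.9453 keV

By energy conservation: K_e = E_initial - E_final

First find the scattered photon energy:
Initial wavelength: λ = hc/E = 27.9874 pm
Compton shift: Δλ = λ_C(1 - cos(142°)) = 4.3383 pm
Final wavelength: λ' = 27.9874 + 4.3383 = 32.3257 pm
Final photon energy: E' = hc/λ' = 38.3547 keV

Electron kinetic energy:
K_e = E - E' = 44.3000 - 38.3547 = 5.9453 keV

(Intermediate values are shown rounded; full precision is carried through to the final answer.)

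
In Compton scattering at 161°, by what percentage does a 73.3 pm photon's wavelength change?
6.4399%

Calculate the Compton shift:
Δλ = λ_C(1 - cos(161°))
Δλ = 2.4263 × (1 - cos(161°))
Δλ = 2.4263 × 1.9455
Δλ = 4.7204 pm

Percentage change:
(Δλ/λ₀) × 100 = (4.7204/73.3) × 100
= 6.4399%

(Intermediate values are shown rounded; full precision is carried through to the final answer.)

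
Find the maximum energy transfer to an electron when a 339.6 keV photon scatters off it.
193.7964 keV

Maximum energy transfer occurs at θ = 180° (backscattering).

Initial photon: E₀ = 339.6 keV → λ₀ = 3.6509 pm

Maximum Compton shift (at 180°):
Δλ_max = 2λ_C = 2 × 2.4263 = 4.8526 pm

Final wavelength:
λ' = 3.6509 + 4.8526 = 8.5035 pm

Minimum photon energy (maximum energy to electron):
E'_min = hc/λ' = 145.8036 keV

Maximum electron kinetic energy:
K_max = E₀ - E'_min = 339.6000 - 145.8036 = 193.7964 keV

(Intermediate values are shown rounded; full precision is carried through to the final answer.)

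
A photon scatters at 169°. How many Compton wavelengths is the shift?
1.9816 λ_C

The Compton shift formula is:
Δλ = λ_C(1 - cos θ)

Dividing both sides by λ_C:
Δλ/λ_C = 1 - cos θ

For θ = 169°:
Δλ/λ_C = 1 - cos(169°)
Δλ/λ_C = 1 - -0.9816
Δλ/λ_C = 1.9816

This means the shift is 1.9816 × λ_C = 4.8080 pm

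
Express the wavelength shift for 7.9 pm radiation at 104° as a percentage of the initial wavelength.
38.1429%

Calculate the Compton shift:
Δλ = λ_C(1 - cos(104°))
Δλ = 2.4263 × (1 - cos(104°))
Δλ = 2.4263 × 1.2419
Δλ = 3.0133 pm

Percentage change:
(Δλ/λ₀) × 100 = (3.0133/7.9) × 100
= 38.1429%

(Intermediate values are shown rounded; full precision is carried through to the final answer.)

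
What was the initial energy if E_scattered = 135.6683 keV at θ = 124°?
231.5000 keV

Convert final energy to wavelength (hc ≈ 1239.842 keV·pm):
λ' = hc/E' = 1239.842 / 135.6683 = 9.1388 pm

Calculate the Compton shift:
Δλ = λ_C(1 - cos(124°))
Δλ = 2.4263 × (1 - cos(124°))
Δλ = 3.7831 pm

Initial wavelength:
λ = λ' - Δλ = 9.1388 - 3.7831 = 5.3557 pm

Initial energy:
E = hc/λ = 1239.842 / 5.3557 = 231.5000 keV

(Intermediate values are shown rounded; full precision is carried through to the final answer.)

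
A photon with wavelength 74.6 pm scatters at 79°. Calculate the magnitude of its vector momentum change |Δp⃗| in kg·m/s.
1.1156e-23 kg·m/s

Photon momentum magnitude is p = h/λ.

Initial momentum:
p₀ = h/λ = 6.6261e-34/7.4600e-11 = 8.8821e-24 kg·m/s

After scattering:
λ' = λ + Δλ = 74.6 + 1.9633 = 76.5633 pm
p' = h/λ' = 6.6261e-34/7.6563e-11 = 8.6544e-24 kg·m/s

Momentum is a vector; the scattered photon's direction makes angle θ = 79° with the incident direction. The magnitude of the vector change Δp⃗ = p⃗₀ − p⃗' is found from the law of cosines:
|Δp⃗|² = p₀² + p'² − 2p₀p'cos θ
|Δp⃗|² = (8.8821e-24)² + (8.6544e-24)² − 2·8.8821e-24·8.6544e-24·cos(79°)
|Δp⃗| = 1.1156e-23 kg·m/s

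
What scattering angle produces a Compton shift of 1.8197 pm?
75.52°

From the Compton formula Δλ = λ_C(1 - cos θ), we can solve for θ:

cos θ = 1 - Δλ/λ_C

Given:
- Δλ = 1.8197 pm
- λ_C = h/(m_e·c) ≈ 2.42631024 pm

cos θ = 1 - 1.8197/2.42631024
cos θ = 1 - 0.749987
cos θ = 0.250013

θ = arccos(0.250013)
θ = 75.52°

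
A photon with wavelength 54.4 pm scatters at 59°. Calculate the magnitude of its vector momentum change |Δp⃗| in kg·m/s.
1.1871e-23 kg·m/s

Photon momentum magnitude is p = h/λ.

Initial momentum:
p₀ = h/λ = 6.6261e-34/5.4400e-11 = 1.2180e-23 kg·m/s

After scattering:
λ' = λ + Δλ = 54.4 + 1.1767 = 55.5767 pm
p' = h/λ' = 6.6261e-34/5.5577e-11 = 1.1922e-23 kg·m/s

Momentum is a vector; the scattered photon's direction makes angle θ = 59° with the incident direction. The magnitude of the vector change Δp⃗ = p⃗₀ − p⃗' is found from the law of cosines:
|Δp⃗|² = p₀² + p'² − 2p₀p'cos θ
|Δp⃗|² = (1.2180e-23)² + (1.1922e-23)² − 2·1.2180e-23·1.1922e-23·cos(59°)
|Δp⃗| = 1.1871e-23 kg·m/s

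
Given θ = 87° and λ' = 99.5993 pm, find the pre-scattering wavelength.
97.3000 pm

From λ' = λ + Δλ, we have λ = λ' - Δλ

First calculate the Compton shift:
Δλ = λ_C(1 - cos θ)
Δλ = 2.4263 × (1 - cos(87°))
Δλ = 2.4263 × 0.9477
Δλ = 2.2993 pm

Initial wavelength:
λ = λ' - Δλ
λ = 99.5993 - 2.2993
λ = 97.3000 pm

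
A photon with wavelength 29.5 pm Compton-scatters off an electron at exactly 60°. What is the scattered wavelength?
30.7132 pm

Using the Compton formula: λ' = λ + λ_C(1 − cos θ)

For θ = 60°, cos θ = 1/2 (exact) = 0.5000, so:
1 − cos 60° = 1 − (1/2) = 0.5000

Δλ = λ_C × 0.5000 = 2.4263 × 0.5000 = 1.2132 pm

λ' = 29.5 + 1.2132 = 30.7132 pm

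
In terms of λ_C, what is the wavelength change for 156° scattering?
1.9135 λ_C

The Compton shift formula is:
Δλ = λ_C(1 - cos θ)

Dividing both sides by λ_C:
Δλ/λ_C = 1 - cos θ

For θ = 156°:
Δλ/λ_C = 1 - cos(156°)
Δλ/λ_C = 1 - -0.9135
Δλ/λ_C = 1.9135

This means the shift is 1.9135 × λ_C = 4.6429 pm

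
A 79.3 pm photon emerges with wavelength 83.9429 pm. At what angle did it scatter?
156.00°

First find the wavelength shift:
Δλ = λ' - λ = 83.9429 - 79.3 = 4.6429 pm

Using Δλ = λ_C(1 - cos θ), with λ_C = h/(m_e·c) ≈ 2.42631024 pm:
cos θ = 1 - Δλ/λ_C
cos θ = 1 - 4.6429/2.42631024
cos θ = -0.913564

θ = arccos(-0.913564)
θ = 156.00°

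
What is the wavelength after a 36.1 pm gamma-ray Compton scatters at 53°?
37.0661 pm

Using the Compton scattering formula:
λ' = λ + Δλ = λ + λ_C(1 - cos θ)

Given:
- Initial wavelength λ = 36.1 pm
- Scattering angle θ = 53°
- Compton wavelength λ_C ≈ 2.4263 pm

Calculate the shift:
Δλ = 2.4263 × (1 - cos(53°))
Δλ = 2.4263 × 0.3982
Δλ = 0.9661 pm

Final wavelength:
λ' = 36.1 + 0.9661 = 37.0661 pm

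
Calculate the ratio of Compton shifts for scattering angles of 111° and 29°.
111° produces the larger shift by a factor of 10.834

Calculate both shifts using Δλ = λ_C(1 - cos θ):

For θ₁ = 29°:
Δλ₁ = 2.4263 × (1 - cos(29°))
Δλ₁ = 2.4263 × 0.1254
Δλ₁ = 0.3042 pm

For θ₂ = 111°:
Δλ₂ = 2.4263 × (1 - cos(111°))
Δλ₂ = 2.4263 × 1.3584
Δλ₂ = 3.2958 pm

The 111° angle produces the larger shift.
Ratio: 3.2958/0.3042 = 10.834

(Intermediate values are shown rounded; full precision is carried through to the final answer.)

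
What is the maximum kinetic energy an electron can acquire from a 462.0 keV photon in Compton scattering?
297.4831 keV

Maximum energy transfer occurs at θ = 180° (backscattering).

Initial photon: E₀ = 462.0 keV → λ₀ = 2.6836 pm

Maximum Compton shift (at 180°):
Δλ_max = 2λ_C = 2 × 2.4263 = 4.8526 pm

Final wavelength:
λ' = 2.6836 + 4.8526 = 7.5363 pm

Minimum photon energy (maximum energy to electron):
E'_min = hc/λ' = 164.5169 keV

Maximum electron kinetic energy:
K_max = E₀ - E'_min = 462.0000 - 164.5169 = 297.4831 keV

(Intermediate values are shown rounded; full precision is carried through to the final answer.)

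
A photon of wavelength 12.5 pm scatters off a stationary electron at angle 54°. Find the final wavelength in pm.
13.5002 pm

Using the Compton scattering formula:
λ' = λ + Δλ = λ + λ_C(1 - cos θ)

Given:
- Initial wavelength λ = 12.5 pm
- Scattering angle θ = 54°
- Compton wavelength λ_C ≈ 2.4263 pm

Calculate the shift:
Δλ = 2.4263 × (1 - cos(54°))
Δλ = 2.4263 × 0.4122
Δλ = 1.0002 pm

Final wavelength:
λ' = 12.5 + 1.0002 = 13.5002 pm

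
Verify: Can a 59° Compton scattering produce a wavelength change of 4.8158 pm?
No, inconsistent

Calculate the expected shift for θ = 59°:

Δλ_expected = λ_C(1 - cos(59°))
Δλ_expected = 2.4263 × (1 - cos(59°))
Δλ_expected = 2.4263 × 0.4850
Δλ_expected = 1.1767 pm

Given shift: 4.8158 pm
Expected shift: 1.1767 pm
Difference: 3.6391 pm

The values do not match. The given shift corresponds to θ ≈ 170.0°, not 59°.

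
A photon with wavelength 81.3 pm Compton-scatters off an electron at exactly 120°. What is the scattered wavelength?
84.9395 pm

Using the Compton formula: λ' = λ + λ_C(1 − cos θ)

For θ = 120°, cos θ = -1/2 (exact) = -0.5000, so:
1 − cos 120° = 1 − (-1/2) = 1.5000

Δλ = λ_C × 1.5000 = 2.4263 × 1.5000 = 3.6395 pm

λ' = 81.3 + 3.6395 = 84.9395 pm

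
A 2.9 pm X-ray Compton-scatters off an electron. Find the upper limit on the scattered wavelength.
7.7526 pm (at θ = 180°)

The Compton shift is Δλ = λ_C(1 − cos θ).

Since cos θ ranges from −1 to 1, the factor (1 − cos θ) ranges from 0 to 2; the maximum shift occurs at θ = 180° (backscattering):
Δλ_max = 2λ_C = 2 × 2.4263 pm = 4.8526 pm

Maximum scattered wavelength:
λ'_max = λ₀ + Δλ_max = 2.9 + 4.8526 = 7.7526 pm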